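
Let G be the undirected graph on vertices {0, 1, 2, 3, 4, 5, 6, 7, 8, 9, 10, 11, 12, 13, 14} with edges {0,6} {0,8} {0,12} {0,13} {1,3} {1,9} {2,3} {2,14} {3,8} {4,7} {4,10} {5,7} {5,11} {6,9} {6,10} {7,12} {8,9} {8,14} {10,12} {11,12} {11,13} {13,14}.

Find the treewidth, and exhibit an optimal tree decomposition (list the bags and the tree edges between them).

Each bag holds 4 vertices, so the decomposition has width 3, which upper-bounds the treewidth. For the lower bound: the 4 vertex sets {1,2,3}, {14}, {8}, {0,6,9,13} are disjoint, each induces a connected subgraph, and every pair is joined by at least one edge of G. Contracting each set to a single vertex therefore yields K_{4} as a minor, and since treewidth is minor-monotone, tw(G) ≥ tw(K_{4}) = 3. Combining the bounds, tw(G) = 3.

Treewidth 3.
Bags: B1 = {1, 2, 3, 14}  B2 = {1, 3, 8, 14}  B3 = {1, 8, 9, 14}  B4 = {8, 9, 13, 14}  B5 = {0, 8, 9, 13}  B6 = {0, 6, 9, 13}  B7 = {0, 6, 11, 13}  B8 = {0, 6, 11, 12}  B9 = {6, 10, 11, 12}  B10 = {5, 10, 11, 12}  B11 = {5, 7, 10, 12}  B12 = {4, 5, 7, 10}
Tree: B1–B2, B2–B3, B3–B4, B4–B5, B5–B6, B6–B7, B7–B8, B8–B9, B9–B10, B10–B11, B11–B12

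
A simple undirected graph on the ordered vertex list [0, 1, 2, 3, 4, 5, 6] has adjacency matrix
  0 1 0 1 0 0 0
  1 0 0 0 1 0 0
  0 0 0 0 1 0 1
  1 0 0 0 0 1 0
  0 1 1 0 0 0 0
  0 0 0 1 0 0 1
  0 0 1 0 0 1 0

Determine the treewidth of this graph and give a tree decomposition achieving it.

Each bag holds 3 vertices, so the decomposition has width 2, which upper-bounds the treewidth. For the lower bound, G contains the cycle 1–0–3–5–6–2–4–1, so G is not a forest; only forests have treewidth ≤ 1, hence tw(G) ≥ 2. Hence tw(G) = 2 exactly.

Treewidth 2.
One such decomposition:
Bags: B1 = {0, 1, 3}  B2 = {1, 3, 5}  B3 = {1, 5, 6}  B4 = {1, 2, 6}  B5 = {1, 2, 4}
Tree: B1–B2, B2–B3, B3–B4, B4–B5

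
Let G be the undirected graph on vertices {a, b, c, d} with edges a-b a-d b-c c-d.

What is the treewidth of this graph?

2

A width-2 tree decomposition is:
Bags: B1 = {a, b, d}  B2 = {b, c, d}
Tree: B1–B2
Each bag holds 3 vertices, so the decomposition has width 2, which upper-bounds the treewidth. For the lower bound, G contains the cycle d–a–b–c–d, so G is not a forest; only forests have treewidth ≤ 1, hence tw(G) ≥ 2. The upper and lower bounds meet at 2, so that is the treewidth.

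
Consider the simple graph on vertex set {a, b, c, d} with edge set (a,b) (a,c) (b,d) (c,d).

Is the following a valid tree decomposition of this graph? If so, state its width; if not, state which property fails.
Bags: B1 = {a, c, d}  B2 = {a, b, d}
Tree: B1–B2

Every vertex of G appears in some bag (union = {a, b, c, d}); every edge is covered by a bag; and for each vertex v the set of bags containing v is connected in the bag tree. The decomposition is therefore valid. The largest bag has 3 vertices, so the width is 2.

Yes; width 2.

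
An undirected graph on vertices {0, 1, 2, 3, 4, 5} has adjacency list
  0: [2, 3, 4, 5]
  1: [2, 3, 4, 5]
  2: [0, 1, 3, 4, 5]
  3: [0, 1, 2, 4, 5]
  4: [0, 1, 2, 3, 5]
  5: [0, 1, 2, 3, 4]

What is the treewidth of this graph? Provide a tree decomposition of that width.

Every bag has size at most 5, so the width is 5 − 1 = 4 and tw(G) ≤ 4. Conversely, {0, 2, 3, 4, 5} is a clique of size 5, and the vertices of any clique must share a bag in every tree decomposition; so some bag has ≥ 5 vertices and tw(G) ≥ 4. Therefore the treewidth is 4.

Treewidth 4.
Bags: B1 = {1, 2, 3, 4, 5}  B2 = {0, 2, 3, 4, 5}
Tree: B1–B2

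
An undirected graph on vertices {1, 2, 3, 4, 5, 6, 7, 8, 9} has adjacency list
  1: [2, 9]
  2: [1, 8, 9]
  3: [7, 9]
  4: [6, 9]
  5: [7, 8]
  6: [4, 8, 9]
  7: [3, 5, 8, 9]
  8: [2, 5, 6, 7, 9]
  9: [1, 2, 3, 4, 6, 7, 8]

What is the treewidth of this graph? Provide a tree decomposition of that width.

Treewidth 2.
One such decomposition:
Bags: B1 = {6, 8, 9}  B2 = {7, 8, 9}  B3 = {2, 8, 9}  B4 = {3, 7, 9}  B5 = {4, 6, 9}  B6 = {1, 2, 9}  B7 = {5, 7, 8}
Tree: B1–B2, B1–B3, B2–B4, B1–B5, B3–B6, B2–B7

The largest bag has 3 vertices, giving width 2; this decomposition certifies tw(G) ≤ 2. Conversely, {2, 8, 9} is a clique of size 3, and the vertices of any clique must share a bag in every tree decomposition; so some bag has ≥ 3 vertices and tw(G) ≥ 2. Therefore the treewidth is 2.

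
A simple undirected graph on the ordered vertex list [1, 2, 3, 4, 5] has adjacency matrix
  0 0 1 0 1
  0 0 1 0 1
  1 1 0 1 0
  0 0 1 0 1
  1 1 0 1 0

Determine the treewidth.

A width-2 tree decomposition is:
Bags: B1 = {2, 3, 5}  B2 = {1, 3, 5}  B3 = {3, 4, 5}
Tree: B1–B2, B2–B3
Every bag has size at most 3, so the width is 3 − 1 = 2 and tw(G) ≤ 2. For the lower bound, G contains the cycle 3–2–5–1–3, so G is not a forest; only forests have treewidth ≤ 1, hence tw(G) ≥ 2. The upper and lower bounds meet at 2, so that is the treewidth.

2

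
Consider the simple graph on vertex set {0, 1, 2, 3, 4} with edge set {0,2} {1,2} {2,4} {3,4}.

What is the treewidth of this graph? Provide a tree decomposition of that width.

The largest bag has 2 vertices, giving width 1; this decomposition certifies tw(G) ≤ 1. G has an edge, so its treewidth is at least 1. Combining the bounds, tw(G) = 1.

Treewidth 1.
Bags: B1 = {2, 4}  B2 = {0, 2}  B3 = {3, 4}  B4 = {1, 2}
Tree: B1–B2, B1–B3, B1–B4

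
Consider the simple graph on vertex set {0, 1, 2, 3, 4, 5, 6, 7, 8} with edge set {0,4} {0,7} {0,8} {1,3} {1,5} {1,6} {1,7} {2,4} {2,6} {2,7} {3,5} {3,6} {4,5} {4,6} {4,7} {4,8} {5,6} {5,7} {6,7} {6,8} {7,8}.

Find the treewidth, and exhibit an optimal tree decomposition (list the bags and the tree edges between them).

Treewidth 3.
One such decomposition:
Bags: B1 = {4, 5, 6, 7}  B2 = {4, 6, 7, 8}  B3 = {2, 4, 6, 7}  B4 = {0, 4, 7, 8}  B5 = {1, 5, 6, 7}  B6 = {1, 3, 5, 6}
Tree: B1–B2, B1–B3, B2–B4, B1–B5, B5–B6

Every bag has size at most 4, so the width is 4 − 1 = 3 and tw(G) ≤ 3. On the other hand G contains the 4-clique {0, 4, 7, 8}. A clique must lie in a single bag of any decomposition, so no decomposition can have width below 3. The upper and lower bounds meet at 3, so that is the treewidth.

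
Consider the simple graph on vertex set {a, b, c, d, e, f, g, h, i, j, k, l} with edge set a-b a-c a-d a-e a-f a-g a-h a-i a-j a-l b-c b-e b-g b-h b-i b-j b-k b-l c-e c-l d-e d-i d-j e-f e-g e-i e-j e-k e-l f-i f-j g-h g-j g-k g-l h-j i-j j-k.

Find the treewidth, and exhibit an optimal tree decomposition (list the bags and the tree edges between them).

Treewidth 4.
One optimal decomposition is:
Bags: B1 = {a, b, g, h, j}  B2 = {a, b, e, g, j}  B3 = {a, b, e, i, j}  B4 = {b, e, g, j, k}  B5 = {a, e, f, i, j}  B6 = {a, b, e, g, l}  B7 = {a, d, e, i, j}  B8 = {a, b, c, e, l}
Tree: B1–B2, B2–B3, B2–B4, B3–B5, B2–B6, B3–B7, B6–B8

Every bag has size at most 5, so the width is 5 − 1 = 4 and tw(G) ≤ 4. On the other hand G contains the 5-clique {a, d, e, i, j}. A clique must lie in a single bag of any decomposition, so no decomposition can have width below 4. Hence tw(G) = 4 exactly.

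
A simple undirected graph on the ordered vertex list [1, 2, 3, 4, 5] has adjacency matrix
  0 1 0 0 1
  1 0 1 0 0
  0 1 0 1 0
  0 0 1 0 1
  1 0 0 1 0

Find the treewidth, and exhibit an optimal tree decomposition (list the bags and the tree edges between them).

Treewidth 2.
One such decomposition:
Bags: B1 = {2, 3, 4}  B2 = {2, 4, 5}  B3 = {1, 2, 5}
Tree: B1–B2, B2–B3

Every bag has size at most 3, so the width is 3 − 1 = 2 and tw(G) ≤ 2. Since 2–3–4–5–1–2 is a cycle in G, G is not acyclic. Forests are exactly the graphs of treewidth ≤ 1, so tw(G) ≥ 2. Hence tw(G) = 2 exactly.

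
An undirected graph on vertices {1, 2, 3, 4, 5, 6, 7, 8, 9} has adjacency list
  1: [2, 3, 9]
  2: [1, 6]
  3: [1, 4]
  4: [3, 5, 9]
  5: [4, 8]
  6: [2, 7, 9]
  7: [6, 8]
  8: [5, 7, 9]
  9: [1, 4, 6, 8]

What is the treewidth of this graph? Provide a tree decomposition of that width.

Treewidth 3.
One such decomposition:
Bags: B1 = {1, 3, 4, 5}  B2 = {1, 4, 5, 9}  B3 = {1, 5, 8, 9}  B4 = {1, 2, 8, 9}  B5 = {2, 6, 8, 9}  B6 = {2, 6, 7, 8}
Tree: B1–B2, B2–B3, B3–B4, B4–B5, B5–B6

Each bag holds 4 vertices, so the decomposition has width 3, which upper-bounds the treewidth. For the lower bound: the 4 vertex sets {3,4,5}, {1}, {9}, {2,6,7,8} are disjoint, each induces a connected subgraph, and every pair is joined by at least one edge of G. Contracting each set to a single vertex therefore yields K_{4} as a minor, and since treewidth is minor-monotone, tw(G) ≥ tw(K_{4}) = 3. The upper and lower bounds meet at 3, so that is the treewidth.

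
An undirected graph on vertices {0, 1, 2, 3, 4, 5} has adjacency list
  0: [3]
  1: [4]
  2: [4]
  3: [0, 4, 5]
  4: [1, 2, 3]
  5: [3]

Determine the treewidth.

1

A width-1 tree decomposition is:
Bags: B1 = {3, 5}  B2 = {3, 4}  B3 = {2, 4}  B4 = {0, 3}  B5 = {1, 4}
Tree: B1–B2, B2–B3, B2–B4, B2–B5
The largest bag has 2 vertices, giving width 1; this decomposition certifies tw(G) ≤ 1. Since G has at least one edge (e.g. 3–5), it is not an edgeless graph, so tw(G) ≥ 1. Combining the bounds, tw(G) = 1.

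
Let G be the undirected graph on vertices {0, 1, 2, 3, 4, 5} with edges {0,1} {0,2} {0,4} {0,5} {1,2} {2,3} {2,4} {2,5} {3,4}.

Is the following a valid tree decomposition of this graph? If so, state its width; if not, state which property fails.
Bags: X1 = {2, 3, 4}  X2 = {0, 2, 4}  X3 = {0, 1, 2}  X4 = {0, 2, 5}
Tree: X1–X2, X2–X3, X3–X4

Yes; width 2.

Checking the three conditions: (i) the bags cover all of {0, 1, 2, 3, 4, 5}; (ii) for each edge, some bag contains both endpoints; (iii) the bags containing any fixed vertex form a subtree. All hold, so the decomposition is valid with width 3 − 1 = 2.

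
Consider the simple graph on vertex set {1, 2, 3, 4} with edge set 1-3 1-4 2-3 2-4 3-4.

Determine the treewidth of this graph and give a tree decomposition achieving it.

The largest bag has 3 vertices, giving width 2; this decomposition certifies tw(G) ≤ 2. Conversely, {1, 3, 4} is a clique of size 3, and the vertices of any clique must share a bag in every tree decomposition; so some bag has ≥ 3 vertices and tw(G) ≥ 2. Therefore the treewidth is 2.

Treewidth 2.
One optimal decomposition is:
Bags: B1 = {2, 3, 4}  B2 = {1, 3, 4}
Tree: B1–B2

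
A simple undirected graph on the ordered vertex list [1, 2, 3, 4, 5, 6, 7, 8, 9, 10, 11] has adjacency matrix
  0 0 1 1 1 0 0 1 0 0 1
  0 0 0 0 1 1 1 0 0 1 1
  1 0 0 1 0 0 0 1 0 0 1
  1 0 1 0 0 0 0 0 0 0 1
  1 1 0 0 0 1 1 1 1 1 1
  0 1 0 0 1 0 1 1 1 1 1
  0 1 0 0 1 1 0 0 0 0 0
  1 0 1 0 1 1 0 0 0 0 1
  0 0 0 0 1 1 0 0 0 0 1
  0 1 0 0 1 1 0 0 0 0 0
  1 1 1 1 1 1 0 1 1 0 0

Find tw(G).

3

A width-3 tree decomposition is:
Bags: B1 = {2, 5, 6, 11}  B2 = {5, 6, 8, 11}  B3 = {1, 5, 8, 11}  B4 = {2, 5, 6, 10}  B5 = {1, 3, 8, 11}  B6 = {5, 6, 9, 11}  B7 = {1, 3, 4, 11}  B8 = {2, 5, 6, 7}
Tree: B1–B2, B2–B3, B1–B4, B3–B5, B2–B6, B5–B7, B4–B8
Each bag holds 4 vertices, so the decomposition has width 3, which upper-bounds the treewidth. For the lower bound, the 4 vertices {1, 3, 8, 11} are pairwise adjacent, and any tree decomposition puts a clique entirely inside one bag — forcing width ≥ 3. Hence tw(G) = 3 exactly.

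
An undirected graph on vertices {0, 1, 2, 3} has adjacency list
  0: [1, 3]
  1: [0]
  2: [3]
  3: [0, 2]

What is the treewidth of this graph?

1

A width-1 tree decomposition is:
Bags: B1 = {0, 3}  B2 = {0, 1}  B3 = {2, 3}
Tree: B1–B2, B1–B3
Every bag has size at most 2, so the width is 2 − 1 = 1 and tw(G) ≤ 1. G has an edge, so its treewidth is at least 1. Combining the bounds, tw(G) = 1.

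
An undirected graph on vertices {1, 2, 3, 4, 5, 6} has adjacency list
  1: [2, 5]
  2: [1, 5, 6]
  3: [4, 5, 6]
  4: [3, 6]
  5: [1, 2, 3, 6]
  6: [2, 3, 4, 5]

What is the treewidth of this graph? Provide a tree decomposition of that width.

Treewidth 2.
One such decomposition:
Bags: B1 = {3, 4, 6}  B2 = {3, 5, 6}  B3 = {2, 5, 6}  B4 = {1, 2, 5}
Tree: B1–B2, B2–B3, B3–B4

Each bag holds 3 vertices, so the decomposition has width 2, which upper-bounds the treewidth. On the other hand G contains the 3-clique {3, 4, 6}. A clique must lie in a single bag of any decomposition, so no decomposition can have width below 2. Combining the bounds, tw(G) = 2.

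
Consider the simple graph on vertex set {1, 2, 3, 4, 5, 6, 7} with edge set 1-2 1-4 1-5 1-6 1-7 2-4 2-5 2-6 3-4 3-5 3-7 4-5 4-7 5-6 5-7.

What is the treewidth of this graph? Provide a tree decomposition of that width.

Treewidth 3.
One optimal decomposition is:
Bags: B1 = {1, 2, 5, 6}  B2 = {1, 2, 4, 5}  B3 = {1, 4, 5, 7}  B4 = {3, 4, 5, 7}
Tree: B1–B2, B2–B3, B3–B4

Every bag has size at most 4, so the width is 4 − 1 = 3 and tw(G) ≤ 3. On the other hand G contains the 4-clique {1, 2, 4, 5}. A clique must lie in a single bag of any decomposition, so no decomposition can have width below 3. Therefore the treewidth is 3.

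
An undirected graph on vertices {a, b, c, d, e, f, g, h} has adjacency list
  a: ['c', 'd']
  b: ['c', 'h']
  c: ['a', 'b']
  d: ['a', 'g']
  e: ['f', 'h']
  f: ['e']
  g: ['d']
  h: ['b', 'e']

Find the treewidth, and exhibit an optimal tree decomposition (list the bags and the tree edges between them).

The largest bag has 2 vertices, giving width 1; this decomposition certifies tw(G) ≤ 1. Since G has at least one edge (e.g. g–d), it is not an edgeless graph, so tw(G) ≥ 1. Hence tw(G) = 1 exactly.

Treewidth 1.
Bags: B1 = {d, g}  B2 = {a, d}  B3 = {a, c}  B4 = {b, c}  B5 = {b, h}  B6 = {e, h}  B7 = {e, f}
Tree: B1–B2, B2–B3, B3–B4, B4–B5, B5–B6, B6–B7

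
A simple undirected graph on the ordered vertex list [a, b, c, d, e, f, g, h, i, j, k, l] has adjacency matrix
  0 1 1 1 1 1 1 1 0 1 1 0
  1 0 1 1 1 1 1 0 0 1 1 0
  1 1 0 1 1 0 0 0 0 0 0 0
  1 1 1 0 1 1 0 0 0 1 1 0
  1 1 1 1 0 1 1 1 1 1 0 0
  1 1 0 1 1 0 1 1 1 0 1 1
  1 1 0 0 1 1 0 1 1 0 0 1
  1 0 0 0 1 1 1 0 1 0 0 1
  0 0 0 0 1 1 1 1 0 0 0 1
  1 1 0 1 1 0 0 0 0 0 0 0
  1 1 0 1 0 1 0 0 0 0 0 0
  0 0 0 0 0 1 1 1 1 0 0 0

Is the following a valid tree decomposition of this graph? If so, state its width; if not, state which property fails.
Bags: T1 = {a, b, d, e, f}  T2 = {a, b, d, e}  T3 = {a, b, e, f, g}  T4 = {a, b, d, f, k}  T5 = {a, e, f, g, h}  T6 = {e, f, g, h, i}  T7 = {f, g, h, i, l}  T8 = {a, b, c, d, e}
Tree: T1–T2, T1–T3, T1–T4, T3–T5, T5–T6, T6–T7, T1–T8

No — vertex j appears in no bag.

A tree decomposition must satisfy three properties: every vertex lies in some bag; for every edge, both endpoints lie together in some bag; and for every vertex, the bags containing it form a connected subtree. Here vertex j appears in no bag, so the decomposition is invalid.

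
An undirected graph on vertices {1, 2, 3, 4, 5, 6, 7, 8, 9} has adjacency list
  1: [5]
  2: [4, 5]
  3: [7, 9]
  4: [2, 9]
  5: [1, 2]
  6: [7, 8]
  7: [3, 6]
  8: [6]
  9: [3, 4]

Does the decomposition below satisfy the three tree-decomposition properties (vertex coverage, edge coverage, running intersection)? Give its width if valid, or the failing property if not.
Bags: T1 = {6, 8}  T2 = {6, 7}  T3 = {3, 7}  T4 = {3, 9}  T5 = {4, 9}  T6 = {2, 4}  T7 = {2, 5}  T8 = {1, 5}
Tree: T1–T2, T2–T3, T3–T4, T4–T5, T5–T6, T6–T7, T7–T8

Yes; width 1.

Every vertex of G appears in some bag (union = {1, 2, 3, 4, 5, 6, 7, 8, 9}); every edge is covered by a bag; and for each vertex v the set of bags containing v is connected in the bag tree. The decomposition is therefore valid. The largest bag has 2 vertices, so the width is 1.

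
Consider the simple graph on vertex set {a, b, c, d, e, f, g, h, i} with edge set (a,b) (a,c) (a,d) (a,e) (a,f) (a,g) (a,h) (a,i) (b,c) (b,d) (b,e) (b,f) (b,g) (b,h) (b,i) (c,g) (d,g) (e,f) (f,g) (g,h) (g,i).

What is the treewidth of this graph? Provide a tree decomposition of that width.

Treewidth 3.
Bags: B1 = {a, b, d, g}  B2 = {a, b, c, g}  B3 = {a, b, g, i}  B4 = {a, b, f, g}  B5 = {a, b, g, h}  B6 = {a, b, e, f}
Tree: B1–B2, B2–B3, B2–B4, B3–B5, B4–B6

The largest bag has 4 vertices, giving width 3; this decomposition certifies tw(G) ≤ 3. For the lower bound, the 4 vertices {a, b, d, g} are pairwise adjacent, and any tree decomposition puts a clique entirely inside one bag — forcing width ≥ 3. Hence tw(G) = 3 exactly.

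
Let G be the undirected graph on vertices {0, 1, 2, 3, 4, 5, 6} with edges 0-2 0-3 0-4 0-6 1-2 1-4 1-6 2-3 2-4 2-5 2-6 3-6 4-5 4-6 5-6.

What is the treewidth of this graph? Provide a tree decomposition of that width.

Treewidth 3.
One optimal decomposition is:
Bags: B1 = {0, 2, 4, 6}  B2 = {1, 2, 4, 6}  B3 = {0, 2, 3, 6}  B4 = {2, 4, 5, 6}
Tree: B1–B2, B1–B3, B2–B4

Each bag holds 4 vertices, so the decomposition has width 3, which upper-bounds the treewidth. For the lower bound, the 4 vertices {0, 2, 3, 6} are pairwise adjacent, and any tree decomposition puts a clique entirely inside one bag — forcing width ≥ 3. Therefore the treewidth is 3.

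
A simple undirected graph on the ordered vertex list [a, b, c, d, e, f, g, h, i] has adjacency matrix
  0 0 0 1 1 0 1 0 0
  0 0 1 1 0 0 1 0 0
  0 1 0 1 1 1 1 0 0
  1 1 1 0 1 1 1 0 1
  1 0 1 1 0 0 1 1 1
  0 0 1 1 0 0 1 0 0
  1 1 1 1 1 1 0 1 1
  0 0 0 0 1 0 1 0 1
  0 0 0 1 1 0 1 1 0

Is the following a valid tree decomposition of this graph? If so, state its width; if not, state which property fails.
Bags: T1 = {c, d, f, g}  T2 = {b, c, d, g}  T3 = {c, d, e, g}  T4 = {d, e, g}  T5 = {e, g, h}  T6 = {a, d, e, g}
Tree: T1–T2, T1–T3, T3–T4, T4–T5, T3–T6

A tree decomposition must satisfy three properties: every vertex lies in some bag; for every edge, both endpoints lie together in some bag; and for every vertex, the bags containing it form a connected subtree. Here vertex i appears in no bag, so the decomposition is invalid.

No — vertex i appears in no bag.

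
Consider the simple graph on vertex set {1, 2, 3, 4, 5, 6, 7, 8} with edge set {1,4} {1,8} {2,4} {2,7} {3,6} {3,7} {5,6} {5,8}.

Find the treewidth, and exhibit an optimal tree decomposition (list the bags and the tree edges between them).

Treewidth 2.
One such decomposition:
Bags: B1 = {2, 3, 7}  B2 = {2, 3, 4}  B3 = {1, 3, 4}  B4 = {1, 3, 8}  B5 = {3, 5, 8}  B6 = {3, 5, 6}
Tree: B1–B2, B2–B3, B3–B4, B4–B5, B5–B6

Each bag holds 3 vertices, so the decomposition has width 2, which upper-bounds the treewidth. Since 3–7–2–4–1–8–5–6–3 is a cycle in G, G is not acyclic. Forests are exactly the graphs of treewidth ≤ 1, so tw(G) ≥ 2. Therefore the treewidth is 2.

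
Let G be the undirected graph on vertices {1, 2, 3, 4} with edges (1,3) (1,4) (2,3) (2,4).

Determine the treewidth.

A width-2 tree decomposition is:
Bags: B1 = {1, 3, 4}  B2 = {2, 3, 4}
Tree: B1–B2
The largest bag has 3 vertices, giving width 2; this decomposition certifies tw(G) ≤ 2. Since 4–1–3–2–4 is a cycle in G, G is not acyclic. Forests are exactly the graphs of treewidth ≤ 1, so tw(G) ≥ 2. Hence tw(G) = 2 exactly.

2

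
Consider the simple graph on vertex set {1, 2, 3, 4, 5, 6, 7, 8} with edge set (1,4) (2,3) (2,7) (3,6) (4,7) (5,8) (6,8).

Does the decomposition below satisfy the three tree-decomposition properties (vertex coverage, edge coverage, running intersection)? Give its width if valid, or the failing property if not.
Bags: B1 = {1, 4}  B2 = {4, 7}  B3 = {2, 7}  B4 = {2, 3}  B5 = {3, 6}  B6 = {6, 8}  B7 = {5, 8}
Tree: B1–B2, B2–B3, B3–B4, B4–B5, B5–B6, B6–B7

Yes; width 1.

Vertex coverage: the bags together contain {1, 2, 3, 4, 5, 6, 7, 8}, the full vertex set. Edge coverage: each edge of G has both endpoints in at least one bag. Running intersection: for every vertex, the bags containing it form a connected subtree. All three properties hold, so this is a valid tree decomposition of width max|bag| − 1 = 1, and hence tw(G) ≤ 1.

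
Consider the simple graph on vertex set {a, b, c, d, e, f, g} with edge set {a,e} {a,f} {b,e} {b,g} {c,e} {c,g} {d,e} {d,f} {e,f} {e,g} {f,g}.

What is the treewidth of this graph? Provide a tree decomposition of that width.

The largest bag has 3 vertices, giving width 2; this decomposition certifies tw(G) ≤ 2. Conversely, {c, e, g} is a clique of size 3, and the vertices of any clique must share a bag in every tree decomposition; so some bag has ≥ 3 vertices and tw(G) ≥ 2. Combining the bounds, tw(G) = 2.

Treewidth 2.
Bags: B1 = {e, f, g}  B2 = {d, e, f}  B3 = {c, e, g}  B4 = {a, e, f}  B5 = {b, e, g}
Tree: B1–B2, B1–B3, B1–B4, B1–B5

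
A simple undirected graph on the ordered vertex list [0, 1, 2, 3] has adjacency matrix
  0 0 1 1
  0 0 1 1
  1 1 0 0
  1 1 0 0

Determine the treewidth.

2

A width-2 tree decomposition is:
Bags: B1 = {0, 2, 3}  B2 = {1, 2, 3}
Tree: B1–B2
Every bag has size at most 3, so the width is 3 − 1 = 2 and tw(G) ≤ 2. For the lower bound, G contains the cycle 3–0–2–1–3, so G is not a forest; only forests have treewidth ≤ 1, hence tw(G) ≥ 2. Combining the bounds, tw(G) = 2.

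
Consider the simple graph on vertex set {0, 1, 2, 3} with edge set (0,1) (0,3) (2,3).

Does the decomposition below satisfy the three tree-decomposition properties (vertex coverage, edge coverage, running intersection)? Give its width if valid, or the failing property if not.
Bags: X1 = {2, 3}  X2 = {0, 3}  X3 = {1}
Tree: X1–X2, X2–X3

A tree decomposition must satisfy three properties: every vertex lies in some bag; for every edge, both endpoints lie together in some bag; and for every vertex, the bags containing it form a connected subtree. Here edge (0,1) lies in no bag, so the decomposition is invalid.

No — edge (0,1) lies in no bag.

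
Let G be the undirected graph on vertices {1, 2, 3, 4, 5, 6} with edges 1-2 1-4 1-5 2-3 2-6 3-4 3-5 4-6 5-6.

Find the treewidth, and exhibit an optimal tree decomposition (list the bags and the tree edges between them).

Treewidth 3.
One optimal decomposition is:
Bags: B1 = {1, 2, 3, 6}  B2 = {1, 3, 5, 6}  B3 = {1, 3, 4, 6}
Tree: B1–B2, B2–B3

Each bag holds 4 vertices, so the decomposition has width 3, which upper-bounds the treewidth. For the lower bound: the 4 vertex sets {2,3}, {5,6}, {1}, {4} are disjoint, each induces a connected subgraph, and every pair is joined by at least one edge of G. Contracting each set to a single vertex therefore yields K_{4} as a minor, and since treewidth is minor-monotone, tw(G) ≥ tw(K_{4}) = 3. Combining the bounds, tw(G) = 3.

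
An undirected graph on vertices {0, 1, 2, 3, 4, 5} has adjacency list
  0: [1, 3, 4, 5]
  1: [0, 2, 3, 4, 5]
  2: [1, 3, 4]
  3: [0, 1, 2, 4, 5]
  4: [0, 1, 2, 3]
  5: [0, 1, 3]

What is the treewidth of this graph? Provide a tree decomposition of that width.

Treewidth 3.
Bags: B1 = {0, 1, 3, 4}  B2 = {0, 1, 3, 5}  B3 = {1, 2, 3, 4}
Tree: B1–B2, B1–B3

Every bag has size at most 4, so the width is 4 − 1 = 3 and tw(G) ≤ 3. Conversely, {0, 1, 3, 4} is a clique of size 4, and the vertices of any clique must share a bag in every tree decomposition; so some bag has ≥ 4 vertices and tw(G) ≥ 3. The upper and lower bounds meet at 3, so that is the treewidth.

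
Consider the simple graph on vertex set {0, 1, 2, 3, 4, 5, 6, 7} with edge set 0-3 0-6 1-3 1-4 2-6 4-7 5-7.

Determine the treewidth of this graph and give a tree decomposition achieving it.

Every bag has size at most 2, so the width is 2 − 1 = 1 and tw(G) ≤ 1. Since G has at least one edge (e.g. 2–6), it is not an edgeless graph, so tw(G) ≥ 1. Therefore the treewidth is 1.

Treewidth 1.
Bags: B1 = {2, 6}  B2 = {0, 6}  B3 = {0, 3}  B4 = {1, 3}  B5 = {1, 4}  B6 = {4, 7}  B7 = {5, 7}
Tree: B1–B2, B2–B3, B3–B4, B4–B5, B5–B6, B6–B7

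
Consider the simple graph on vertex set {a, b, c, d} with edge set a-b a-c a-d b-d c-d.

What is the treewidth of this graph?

2

A width-2 tree decomposition is:
Bags: B1 = {a, c, d}  B2 = {a, b, d}
Tree: B1–B2
Each bag holds 3 vertices, so the decomposition has width 2, which upper-bounds the treewidth. On the other hand G contains the 3-clique {a, c, d}. A clique must lie in a single bag of any decomposition, so no decomposition can have width below 2. Hence tw(G) = 2 exactly.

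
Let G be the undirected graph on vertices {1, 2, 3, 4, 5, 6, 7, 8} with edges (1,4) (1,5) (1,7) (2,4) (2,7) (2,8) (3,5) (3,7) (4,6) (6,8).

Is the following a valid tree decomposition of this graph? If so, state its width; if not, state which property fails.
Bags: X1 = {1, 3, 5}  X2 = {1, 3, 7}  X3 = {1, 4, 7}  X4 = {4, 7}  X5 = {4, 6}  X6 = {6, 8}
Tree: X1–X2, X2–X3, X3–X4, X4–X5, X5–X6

No — vertex 2 appears in no bag.

A tree decomposition must satisfy three properties: every vertex lies in some bag; for every edge, both endpoints lie together in some bag; and for every vertex, the bags containing it form a connected subtree. Here vertex 2 appears in no bag, so the decomposition is invalid.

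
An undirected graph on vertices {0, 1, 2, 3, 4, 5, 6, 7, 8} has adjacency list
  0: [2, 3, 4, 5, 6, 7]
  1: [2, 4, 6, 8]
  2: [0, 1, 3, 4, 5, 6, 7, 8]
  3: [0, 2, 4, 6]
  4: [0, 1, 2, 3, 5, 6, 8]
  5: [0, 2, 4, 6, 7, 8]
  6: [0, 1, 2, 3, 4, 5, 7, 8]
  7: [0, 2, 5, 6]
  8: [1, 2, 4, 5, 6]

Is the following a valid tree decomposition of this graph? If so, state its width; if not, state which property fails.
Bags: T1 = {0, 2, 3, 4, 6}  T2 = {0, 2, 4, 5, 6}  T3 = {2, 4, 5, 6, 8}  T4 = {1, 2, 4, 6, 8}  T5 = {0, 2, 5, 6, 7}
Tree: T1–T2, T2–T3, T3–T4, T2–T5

Yes; width 4.

Checking the three conditions: (i) the bags cover all of {0, 1, 2, 3, 4, 5, 6, 7, 8}; (ii) for each edge, some bag contains both endpoints; (iii) the bags containing any fixed vertex form a subtree. All hold, so the decomposition is valid with width 5 − 1 = 4.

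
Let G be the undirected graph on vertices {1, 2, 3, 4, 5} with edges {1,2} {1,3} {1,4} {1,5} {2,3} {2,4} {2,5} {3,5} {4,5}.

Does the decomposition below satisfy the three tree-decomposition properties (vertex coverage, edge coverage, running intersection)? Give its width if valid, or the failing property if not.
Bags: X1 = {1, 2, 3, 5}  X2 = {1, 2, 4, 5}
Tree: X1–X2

Yes; width 3.

Vertex coverage: the bags together contain {1, 2, 3, 4, 5}, the full vertex set. Edge coverage: each edge of G has both endpoints in at least one bag. Running intersection: for every vertex, the bags containing it form a connected subtree. All three properties hold, so this is a valid tree decomposition of width max|bag| − 1 = 3, and hence tw(G) ≤ 3.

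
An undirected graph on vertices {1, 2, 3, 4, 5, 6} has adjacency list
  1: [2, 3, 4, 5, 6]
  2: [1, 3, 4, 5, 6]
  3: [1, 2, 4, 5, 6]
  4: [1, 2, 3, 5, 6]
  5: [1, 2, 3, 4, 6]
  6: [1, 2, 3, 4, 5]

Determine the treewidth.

5

A width-5 tree decomposition is:
Bags: B1 = {1, 2, 3, 4, 5, 6}
Tree: (single bag)
With just one bag of size 6, the width is 6 − 1 = 5, so tw(G) ≤ 5. Conversely, {1, 2, 3, 4, 5, 6} is a clique of size 6, and the vertices of any clique must share a bag in every tree decomposition; so some bag has ≥ 6 vertices and tw(G) ≥ 5. Hence tw(G) = 5 exactly.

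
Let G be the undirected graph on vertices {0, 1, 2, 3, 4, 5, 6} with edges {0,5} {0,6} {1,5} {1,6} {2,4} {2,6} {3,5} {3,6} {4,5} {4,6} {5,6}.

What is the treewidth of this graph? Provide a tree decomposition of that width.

The largest bag has 3 vertices, giving width 2; this decomposition certifies tw(G) ≤ 2. On the other hand G contains the 3-clique {2, 4, 6}. A clique must lie in a single bag of any decomposition, so no decomposition can have width below 2. Combining the bounds, tw(G) = 2.

Treewidth 2.
One optimal decomposition is:
Bags: B1 = {1, 5, 6}  B2 = {4, 5, 6}  B3 = {3, 5, 6}  B4 = {0, 5, 6}  B5 = {2, 4, 6}
Tree: B1–B2, B1–B3, B1–B4, B2–B5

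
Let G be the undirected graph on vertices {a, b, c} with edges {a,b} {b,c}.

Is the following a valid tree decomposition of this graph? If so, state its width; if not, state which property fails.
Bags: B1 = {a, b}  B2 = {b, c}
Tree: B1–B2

Vertex coverage: the bags together contain {a, b, c}, the full vertex set. Edge coverage: each edge of G has both endpoints in at least one bag. Running intersection: for every vertex, the bags containing it form a connected subtree. All three properties hold, so this is a valid tree decomposition of width max|bag| − 1 = 1, and hence tw(G) ≤ 1.

Yes; width 1.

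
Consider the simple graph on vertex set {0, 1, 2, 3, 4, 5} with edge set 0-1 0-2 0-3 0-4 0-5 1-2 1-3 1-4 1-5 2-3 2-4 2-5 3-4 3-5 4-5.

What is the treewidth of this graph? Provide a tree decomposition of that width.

Treewidth 5.
Bags: B1 = {0, 1, 2, 3, 4, 5}
Tree: (single bag)

A single bag containing all 6 vertices is trivially a valid decomposition of width 5. For the lower bound, the 6 vertices {0, 1, 2, 3, 4, 5} are pairwise adjacent, and any tree decomposition puts a clique entirely inside one bag — forcing width ≥ 5. The upper and lower bounds meet at 5, so that is the treewidth.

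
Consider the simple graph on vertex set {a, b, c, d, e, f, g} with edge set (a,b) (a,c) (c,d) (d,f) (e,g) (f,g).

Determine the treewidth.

A width-1 tree decomposition is:
Bags: B1 = {a, b}  B2 = {a, c}  B3 = {c, d}  B4 = {d, f}  B5 = {f, g}  B6 = {e, g}
Tree: B1–B2, B2–B3, B3–B4, B4–B5, B5–B6
Each bag holds 2 vertices, so the decomposition has width 1, which upper-bounds the treewidth. Since G has at least one edge (e.g. b–a), it is not an edgeless graph, so tw(G) ≥ 1. The upper and lower bounds meet at 1, so that is the treewidth.

1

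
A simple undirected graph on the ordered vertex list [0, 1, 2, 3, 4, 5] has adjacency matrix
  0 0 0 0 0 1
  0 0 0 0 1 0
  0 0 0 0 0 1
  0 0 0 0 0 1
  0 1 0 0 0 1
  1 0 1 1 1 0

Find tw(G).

1

A width-1 tree decomposition is:
Bags: B1 = {0, 5}  B2 = {4, 5}  B3 = {1, 4}  B4 = {3, 5}  B5 = {2, 5}
Tree: B1–B2, B2–B3, B1–B4, B1–B5
Every bag has size at most 2, so the width is 2 − 1 = 1 and tw(G) ≤ 1. G has an edge, so its treewidth is at least 1. Therefore the treewidth is 1.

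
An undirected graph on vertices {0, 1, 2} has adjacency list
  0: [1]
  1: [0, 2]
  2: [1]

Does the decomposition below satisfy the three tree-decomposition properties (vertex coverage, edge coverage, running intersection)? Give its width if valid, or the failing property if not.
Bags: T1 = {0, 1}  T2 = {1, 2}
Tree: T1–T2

Yes; width 1.

Checking the three conditions: (i) the bags cover all of {0, 1, 2}; (ii) for each edge, some bag contains both endpoints; (iii) the bags containing any fixed vertex form a subtree. All hold, so the decomposition is valid with width 2 − 1 = 1.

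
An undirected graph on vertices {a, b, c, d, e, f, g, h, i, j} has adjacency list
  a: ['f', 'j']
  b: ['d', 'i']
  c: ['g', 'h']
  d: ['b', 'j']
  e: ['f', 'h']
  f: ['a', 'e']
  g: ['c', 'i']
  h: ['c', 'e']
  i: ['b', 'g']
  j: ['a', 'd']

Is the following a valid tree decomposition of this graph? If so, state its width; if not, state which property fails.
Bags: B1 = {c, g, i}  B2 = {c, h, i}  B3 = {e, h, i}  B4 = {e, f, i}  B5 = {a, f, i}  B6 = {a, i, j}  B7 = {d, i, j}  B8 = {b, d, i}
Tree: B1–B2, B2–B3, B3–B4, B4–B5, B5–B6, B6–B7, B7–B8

Yes; width 2.

Every vertex of G appears in some bag (union = {a, b, c, d, e, f, g, h, i, j}); every edge is covered by a bag; and for each vertex v the set of bags containing v is connected in the bag tree. The decomposition is therefore valid. The largest bag has 3 vertices, so the width is 2.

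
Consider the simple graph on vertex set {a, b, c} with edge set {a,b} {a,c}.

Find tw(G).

1

A width-1 tree decomposition is:
Bags: B1 = {a, b}  B2 = {a, c}
Tree: B1–B2
The largest bag has 2 vertices, giving width 1; this decomposition certifies tw(G) ≤ 1. G has an edge, so its treewidth is at least 1. Combining the bounds, tw(G) = 1.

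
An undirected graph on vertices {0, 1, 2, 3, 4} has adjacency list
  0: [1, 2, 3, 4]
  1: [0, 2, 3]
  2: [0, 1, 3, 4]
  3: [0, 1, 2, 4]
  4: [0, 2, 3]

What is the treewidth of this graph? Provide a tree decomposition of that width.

Treewidth 3.
One such decomposition:
Bags: B1 = {0, 1, 2, 3}  B2 = {0, 2, 3, 4}
Tree: B1–B2

The largest bag has 4 vertices, giving width 3; this decomposition certifies tw(G) ≤ 3. On the other hand G contains the 4-clique {0, 1, 2, 3}. A clique must lie in a single bag of any decomposition, so no decomposition can have width below 3. Therefore the treewidth is 3.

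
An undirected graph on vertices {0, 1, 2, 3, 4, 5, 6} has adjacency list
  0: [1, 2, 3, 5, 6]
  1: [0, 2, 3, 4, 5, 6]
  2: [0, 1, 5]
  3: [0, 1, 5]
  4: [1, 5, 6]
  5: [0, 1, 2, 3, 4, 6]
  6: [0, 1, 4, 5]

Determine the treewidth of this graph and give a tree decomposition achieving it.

Treewidth 3.
Bags: B1 = {0, 1, 3, 5}  B2 = {0, 1, 5, 6}  B3 = {0, 1, 2, 5}  B4 = {1, 4, 5, 6}
Tree: B1–B2, B1–B3, B2–B4

The largest bag has 4 vertices, giving width 3; this decomposition certifies tw(G) ≤ 3. For the lower bound, the 4 vertices {0, 1, 2, 5} are pairwise adjacent, and any tree decomposition puts a clique entirely inside one bag — forcing width ≥ 3. The upper and lower bounds meet at 3, so that is the treewidth.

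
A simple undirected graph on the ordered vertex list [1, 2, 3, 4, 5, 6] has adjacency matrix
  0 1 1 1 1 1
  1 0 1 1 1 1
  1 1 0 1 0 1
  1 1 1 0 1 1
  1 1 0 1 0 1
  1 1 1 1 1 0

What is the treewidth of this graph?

4

A width-4 tree decomposition is:
Bags: B1 = {1, 2, 4, 5, 6}  B2 = {1, 2, 3, 4, 6}
Tree: B1–B2
The largest bag has 5 vertices, giving width 4; this decomposition certifies tw(G) ≤ 4. On the other hand G contains the 5-clique {1, 2, 3, 4, 6}. A clique must lie in a single bag of any decomposition, so no decomposition can have width below 4. Hence tw(G) = 4 exactly.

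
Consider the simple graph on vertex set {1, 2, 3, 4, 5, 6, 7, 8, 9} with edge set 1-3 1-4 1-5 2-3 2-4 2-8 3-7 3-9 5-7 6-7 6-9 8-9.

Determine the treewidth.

A width-3 tree decomposition is:
Bags: B1 = {1, 4, 5, 7}  B2 = {1, 3, 4, 7}  B3 = {2, 3, 4, 7}  B4 = {2, 3, 6, 7}  B5 = {2, 3, 6, 9}  B6 = {2, 6, 8, 9}
Tree: B1–B2, B2–B3, B3–B4, B4–B5, B5–B6
Each bag holds 4 vertices, so the decomposition has width 3, which upper-bounds the treewidth. For the lower bound: the 4 vertex sets {1,4,5}, {7}, {3}, {2,6,8,9} are disjoint, each induces a connected subgraph, and every pair is joined by at least one edge of G. Contracting each set to a single vertex therefore yields K_{4} as a minor, and since treewidth is minor-monotone, tw(G) ≥ tw(K_{4}) = 3. Hence tw(G) = 3 exactly.

3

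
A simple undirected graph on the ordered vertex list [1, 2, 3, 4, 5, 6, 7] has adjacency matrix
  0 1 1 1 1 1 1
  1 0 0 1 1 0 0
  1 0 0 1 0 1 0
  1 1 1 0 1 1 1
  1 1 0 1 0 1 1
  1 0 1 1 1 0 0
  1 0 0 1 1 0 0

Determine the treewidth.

3

A width-3 tree decomposition is:
Bags: B1 = {1, 3, 4, 6}  B2 = {1, 4, 5, 6}  B3 = {1, 2, 4, 5}  B4 = {1, 4, 5, 7}
Tree: B1–B2, B2–B3, B2–B4
Every bag has size at most 4, so the width is 4 − 1 = 3 and tw(G) ≤ 3. On the other hand G contains the 4-clique {1, 3, 4, 6}. A clique must lie in a single bag of any decomposition, so no decomposition can have width below 3. Therefore the treewidth is 3.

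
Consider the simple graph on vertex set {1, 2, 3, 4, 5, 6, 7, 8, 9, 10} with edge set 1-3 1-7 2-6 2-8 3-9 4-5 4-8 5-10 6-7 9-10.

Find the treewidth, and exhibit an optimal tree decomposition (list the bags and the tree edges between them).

Treewidth 2.
One optimal decomposition is:
Bags: B1 = {3, 9, 10}  B2 = {3, 5, 10}  B3 = {3, 4, 5}  B4 = {3, 4, 8}  B5 = {2, 3, 8}  B6 = {2, 3, 6}  B7 = {3, 6, 7}  B8 = {1, 3, 7}
Tree: B1–B2, B2–B3, B3–B4, B4–B5, B5–B6, B6–B7, B7–B8

The largest bag has 3 vertices, giving width 2; this decomposition certifies tw(G) ≤ 2. Since 3–9–10–5–4–8–2–6–7–1–3 is a cycle in G, G is not acyclic. Forests are exactly the graphs of treewidth ≤ 1, so tw(G) ≥ 2. Combining the bounds, tw(G) = 2.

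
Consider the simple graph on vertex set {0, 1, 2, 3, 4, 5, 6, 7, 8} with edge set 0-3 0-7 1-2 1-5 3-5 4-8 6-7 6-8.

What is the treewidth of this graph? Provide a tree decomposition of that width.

Treewidth 1.
Bags: B1 = {4, 8}  B2 = {6, 8}  B3 = {6, 7}  B4 = {0, 7}  B5 = {0, 3}  B6 = {3, 5}  B7 = {1, 5}  B8 = {1, 2}
Tree: B1–B2, B2–B3, B3–B4, B4–B5, B5–B6, B6–B7, B7–B8

Every bag has size at most 2, so the width is 2 − 1 = 1 and tw(G) ≤ 1. Any graph with an edge has treewidth ≥ 1, and G has the edge 4–8. The upper and lower bounds meet at 1, so that is the treewidth.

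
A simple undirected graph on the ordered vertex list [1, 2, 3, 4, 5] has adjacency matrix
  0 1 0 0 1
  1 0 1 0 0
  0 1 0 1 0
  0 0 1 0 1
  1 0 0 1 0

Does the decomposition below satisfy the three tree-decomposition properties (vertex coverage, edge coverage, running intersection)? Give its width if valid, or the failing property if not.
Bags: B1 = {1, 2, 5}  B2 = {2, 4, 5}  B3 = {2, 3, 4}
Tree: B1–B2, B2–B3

Checking the three conditions: (i) the bags cover all of {1, 2, 3, 4, 5}; (ii) for each edge, some bag contains both endpoints; (iii) the bags containing any fixed vertex form a subtree. All hold, so the decomposition is valid with width 3 − 1 = 2.

Yes; width 2.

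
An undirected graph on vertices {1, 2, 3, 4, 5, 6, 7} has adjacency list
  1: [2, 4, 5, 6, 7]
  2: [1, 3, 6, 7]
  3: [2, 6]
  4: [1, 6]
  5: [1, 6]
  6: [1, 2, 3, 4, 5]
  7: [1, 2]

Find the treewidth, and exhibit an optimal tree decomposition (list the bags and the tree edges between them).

Treewidth 2.
Bags: B1 = {1, 2, 6}  B2 = {1, 5, 6}  B3 = {2, 3, 6}  B4 = {1, 2, 7}  B5 = {1, 4, 6}
Tree: B1–B2, B1–B3, B1–B4, B2–B5

The largest bag has 3 vertices, giving width 2; this decomposition certifies tw(G) ≤ 2. For the lower bound, the 3 vertices {1, 2, 6} are pairwise adjacent, and any tree decomposition puts a clique entirely inside one bag — forcing width ≥ 2. The upper and lower bounds meet at 2, so that is the treewidth.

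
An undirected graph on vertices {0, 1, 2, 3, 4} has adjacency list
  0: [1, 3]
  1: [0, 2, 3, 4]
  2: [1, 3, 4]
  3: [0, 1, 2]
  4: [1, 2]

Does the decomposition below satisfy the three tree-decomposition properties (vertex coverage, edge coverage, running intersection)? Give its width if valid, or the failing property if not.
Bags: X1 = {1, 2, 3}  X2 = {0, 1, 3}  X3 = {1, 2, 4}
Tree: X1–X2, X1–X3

Yes; width 2.

Vertex coverage: the bags together contain {0, 1, 2, 3, 4}, the full vertex set. Edge coverage: each edge of G has both endpoints in at least one bag. Running intersection: for every vertex, the bags containing it form a connected subtree. All three properties hold, so this is a valid tree decomposition of width max|bag| − 1 = 2, and hence tw(G) ≤ 2.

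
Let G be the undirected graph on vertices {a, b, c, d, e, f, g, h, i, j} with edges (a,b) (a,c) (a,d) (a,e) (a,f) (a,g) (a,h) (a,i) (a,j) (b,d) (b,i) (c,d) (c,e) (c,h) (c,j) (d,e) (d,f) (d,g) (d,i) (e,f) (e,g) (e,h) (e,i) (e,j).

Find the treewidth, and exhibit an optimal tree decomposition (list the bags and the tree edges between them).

Treewidth 3.
One optimal decomposition is:
Bags: B1 = {a, c, d, e}  B2 = {a, c, e, j}  B3 = {a, d, e, f}  B4 = {a, d, e, g}  B5 = {a, d, e, i}  B6 = {a, b, d, i}  B7 = {a, c, e, h}
Tree: B1–B2, B1–B3, B1–B4, B3–B5, B5–B6, B1–B7

Every bag has size at most 4, so the width is 4 − 1 = 3 and tw(G) ≤ 3. Conversely, {a, d, e, g} is a clique of size 4, and the vertices of any clique must share a bag in every tree decomposition; so some bag has ≥ 4 vertices and tw(G) ≥ 3. Therefore the treewidth is 3.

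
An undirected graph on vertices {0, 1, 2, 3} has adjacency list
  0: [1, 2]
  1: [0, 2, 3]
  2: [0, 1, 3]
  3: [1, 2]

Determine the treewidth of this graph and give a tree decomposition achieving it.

Every bag has size at most 3, so the width is 3 − 1 = 2 and tw(G) ≤ 2. On the other hand G contains the 3-clique {0, 1, 2}. A clique must lie in a single bag of any decomposition, so no decomposition can have width below 2. Hence tw(G) = 2 exactly.

Treewidth 2.
Bags: B1 = {0, 1, 2}  B2 = {1, 2, 3}
Tree: B1–B2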